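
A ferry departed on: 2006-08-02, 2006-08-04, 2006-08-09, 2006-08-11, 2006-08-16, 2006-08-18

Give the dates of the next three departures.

Gaps: 2, 5, 2, 5, 2 days — not constant, but cyclic with period 2.
The events fall on every Wednesday and Friday.
Next Wednesday: 2006-08-23.
Next Friday: 2006-08-25.
The following Wednesday is 2006-08-30.

2006-08-23, 2006-08-25, 2006-08-30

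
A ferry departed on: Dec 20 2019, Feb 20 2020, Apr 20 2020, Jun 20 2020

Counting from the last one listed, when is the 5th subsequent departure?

Apr 20 2021

The day-of-month is always 20 (62, 60, 61 days between events).
So this recurs on the 20th of every 2 months.
Next: August 2020 → Aug 20 2020.
October 2020: Oct 20 2020.
Next: December 2020 → Dec 20 2020.
Next: February 2021 → Feb 20 2021.
April 2021: Apr 20 2021.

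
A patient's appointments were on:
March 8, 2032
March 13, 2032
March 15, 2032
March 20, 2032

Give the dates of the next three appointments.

Every event lands on a Monday or Saturday (gaps cycle 5, 2, 5).
So the schedule is: every Monday and Saturday.
Next Monday: March 22, 2032.
The following Saturday is March 27, 2032.
Next Monday: March 29, 2032.

March 22, 2032; March 27, 2032; March 29, 2032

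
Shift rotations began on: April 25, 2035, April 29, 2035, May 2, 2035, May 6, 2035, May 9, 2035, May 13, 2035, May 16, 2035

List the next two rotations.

May 20, 2035; May 23, 2035

The gap pattern 4, 3, 4, 3, 4, 3 repeats every 2 events.
These are the Wednesdays and Sundays of each week.
Next Sunday: May 20, 2035.
The following Wednesday is May 23, 2035.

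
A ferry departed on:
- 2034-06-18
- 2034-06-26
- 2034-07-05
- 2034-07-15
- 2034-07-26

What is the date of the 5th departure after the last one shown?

The spacing grows by 1 each time: 8, 9, 10, 11 days.
Next gap: 12 days. 2034-07-26 + 12 days = 2034-08-07.
Next gap: 13 days. 2034-08-07 + 13 days = 2034-08-20.
Next gap: 14 days. 2034-08-20 + 14 days = 2034-09-03.
Next gap: 15 days. 2034-09-03 + 15 days = 2034-09-18.
Next gap: 16 days. 2034-09-18 + 16 days = 2034-10-04.

2034-10-04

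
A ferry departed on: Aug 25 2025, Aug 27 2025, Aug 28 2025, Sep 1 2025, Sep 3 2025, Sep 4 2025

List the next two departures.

Sep 8 2025, Sep 10 2025

Gaps: 2, 1, 4, 2, 1 days — not constant, but cyclic with period 3.
The events fall on every Monday, Wednesday and Thursday.
Next Monday: Sep 8 2025.
Next Wednesday: Sep 10 2025.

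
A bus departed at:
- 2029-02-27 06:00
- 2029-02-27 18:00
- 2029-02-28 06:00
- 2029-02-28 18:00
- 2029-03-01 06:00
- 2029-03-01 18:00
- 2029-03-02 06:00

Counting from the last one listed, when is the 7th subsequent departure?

Spacing: 12, 12, 12, 12, 12, 12 h — constant 12 h.
2029-03-02 06:00 + 12 h = 2029-03-02 18:00.
2029-03-02 18:00 + 12 h = 2029-03-03 06:00.
2029-03-03 06:00 + 12 h = 2029-03-03 18:00.
2029-03-03 18:00 + 12 h = 2029-03-04 06:00.
2029-03-04 06:00 + 12 h = 2029-03-04 18:00.
2029-03-04 18:00 + 12 h = 2029-03-05 06:00.
2029-03-05 06:00 + 12 h = 2029-03-05 18:00.

2029-03-05 18:00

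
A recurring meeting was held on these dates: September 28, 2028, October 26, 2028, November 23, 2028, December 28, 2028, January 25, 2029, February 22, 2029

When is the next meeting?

Gaps: 28, 28, 35, 28, 28 days — a mix of 28 and 35. Every date is a Thursday.
Each is the 4th Thursday of its month.
March 2029 — 4th Thursday is March 22, 2029.

March 22, 2029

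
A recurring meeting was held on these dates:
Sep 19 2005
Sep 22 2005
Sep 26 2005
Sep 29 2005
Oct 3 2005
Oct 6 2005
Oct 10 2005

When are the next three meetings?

Gaps: 3, 4, 3, 4, 3, 4 days — not constant, but cyclic with period 2.
The events fall on every Monday and Thursday.
Next Thursday: Oct 13 2005.
The following Monday is Oct 17 2005.
The following Thursday is Oct 20 2005.

Oct 13 2005, Oct 17 2005, Oct 20 2005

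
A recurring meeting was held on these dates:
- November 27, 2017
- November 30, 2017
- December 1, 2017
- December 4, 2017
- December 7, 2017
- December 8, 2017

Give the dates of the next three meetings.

December 11, 2017; December 14, 2017; December 15, 2017

The gap pattern 3, 1, 3, 3, 1 repeats every 3 events.
These are the Mondays, Thursdays and Fridays of each week.
The following Monday is December 11, 2017.
The following Thursday is December 14, 2017.
Next Friday: December 15, 2017.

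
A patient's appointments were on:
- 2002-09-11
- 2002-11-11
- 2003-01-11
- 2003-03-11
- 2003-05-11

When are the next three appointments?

Gaps: 61, 61, 59, 61 days — not constant. Every event is on the 11th of the month.
Pattern: the 11th of every 2 months.
July 2003: 2003-07-11.
September 2003: 2003-09-11.
November 2003: 2003-11-11.

2003-07-11, 2003-09-11, 2003-11-11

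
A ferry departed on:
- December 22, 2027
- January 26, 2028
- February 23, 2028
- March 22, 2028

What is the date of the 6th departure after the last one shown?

September 27, 2028

All dates are Wednesdays, 35, 28, 28 days apart.
Specifically, the 4th Wednesday of each month.
4th Wednesday of April 2028: April 26, 2028.
May 2028 — 4th Wednesday is May 24, 2028.
June 2028 — 4th Wednesday is June 28, 2028.
4th Wednesday of July 2028: July 26, 2028.
August 2028 — 4th Wednesday is August 23, 2028.
September 2028 — 4th Wednesday is September 27, 2028.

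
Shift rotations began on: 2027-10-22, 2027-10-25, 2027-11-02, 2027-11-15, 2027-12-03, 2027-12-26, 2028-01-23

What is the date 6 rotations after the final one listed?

The spacing grows by 5 each time: 3, 8, 13, 18, 23, 28 days.
Next gap: 33 days. 2028-01-23 + 33 days = 2028-02-25.
Next gap: 38 days. 2028-02-25 + 38 days = 2028-04-03.
Next gap: 43 days. 2028-04-03 + 43 days = 2028-05-16.
Next gap: 48 days. 2028-05-16 + 48 days = 2028-07-03.
Next gap: 53 days. 2028-07-03 + 53 days = 2028-08-25.
Next gap: 58 days. 2028-08-25 + 58 days = 2028-10-22.

2028-10-22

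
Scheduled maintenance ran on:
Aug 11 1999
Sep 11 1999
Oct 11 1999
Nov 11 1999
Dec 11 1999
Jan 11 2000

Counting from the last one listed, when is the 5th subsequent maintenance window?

Jun 11 2000

Gaps: 31, 30, 31, 30, 31 days — not constant. Every event is on the 11th of the month.
Pattern: the 11th of each month.
Next: February 2000 → Feb 11 2000.
March 2000: Mar 11 2000.
April 2000: Apr 11 2000.
May 2000: May 11 2000.
June 2000: Jun 11 2000.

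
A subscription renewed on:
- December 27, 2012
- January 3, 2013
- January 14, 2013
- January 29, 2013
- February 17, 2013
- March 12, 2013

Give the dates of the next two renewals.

Gaps: 7, 11, 15, 19, 23 days — each gap is 4 larger than the previous one.
Next gap: 27 days. March 12, 2013 + 27 days = April 8, 2013.
Next gap: 31 days. April 8, 2013 + 31 days = May 9, 2013.

April 8, 2013; May 9, 2013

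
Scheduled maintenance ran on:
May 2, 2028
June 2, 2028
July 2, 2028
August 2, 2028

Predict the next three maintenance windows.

September 2, 2028; October 2, 2028; November 2, 2028

Each date is the 2nd; the gaps (31, 30, 31) track the month lengths.
The rule is the 2nd of each month.
Next: September 2028 → September 2, 2028.
October 2028: October 2, 2028.
Next: November 2028 → November 2, 2028.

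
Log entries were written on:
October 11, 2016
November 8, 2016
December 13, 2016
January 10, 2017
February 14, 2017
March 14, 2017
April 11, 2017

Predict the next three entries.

May 9, 2017; June 13, 2017; July 11, 2017

These are Tuesdays at 28- or 35-day spacing (28, 35, 28, 35, 28, 28).
The pattern: 2nd Tuesday of the month.
May 2017 — 2nd Tuesday is May 9, 2017.
2nd Tuesday of June 2017: June 13, 2017.
July 2017 — 2nd Tuesday is July 11, 2017.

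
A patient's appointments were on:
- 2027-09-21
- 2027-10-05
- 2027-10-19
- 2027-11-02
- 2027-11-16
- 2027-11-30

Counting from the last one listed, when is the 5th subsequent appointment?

2028-02-08

The spacing is 14, 14, 14, 14, 14 days — always 14 days.
2027-11-30 + 14 days = 2027-12-14.
2027-12-14 + 14 days = 2027-12-28.
2027-12-28 + 14 days = 2028-01-11.
2028-01-11 + 14 days = 2028-01-25.
2028-01-25 + 14 days = 2028-02-08.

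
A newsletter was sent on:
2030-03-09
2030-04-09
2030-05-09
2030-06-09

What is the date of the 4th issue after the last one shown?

2030-10-09

The day-of-month is always 9 (31, 30, 31 days between events).
So this recurs on the 9th of each month.
Next: July 2030 → 2030-07-09.
Next: August 2030 → 2030-08-09.
September 2030: 2030-09-09.
Next: October 2030 → 2030-10-09.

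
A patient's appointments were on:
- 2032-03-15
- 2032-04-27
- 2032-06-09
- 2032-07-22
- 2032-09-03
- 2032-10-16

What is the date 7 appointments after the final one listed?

2033-08-13

Every event comes 43 days after the last (43, 43, 43, 43, 43).
2032-10-16 + 43 days = 2032-11-28.
2032-11-28 + 43 days = 2033-01-10.
2033-01-10 + 43 days = 2033-02-22.
2033-02-22 + 43 days = 2033-04-06.
2033-04-06 + 43 days = 2033-05-19.
2033-05-19 + 43 days = 2033-07-01.
2033-07-01 + 43 days = 2033-08-13.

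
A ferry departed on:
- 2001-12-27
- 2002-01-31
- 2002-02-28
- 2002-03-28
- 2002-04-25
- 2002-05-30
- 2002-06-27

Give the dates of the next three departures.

Every date is a Thursday; gaps 35, 28, 28, 28, 35, 28 days.
Each is the last Thursday of its month (at least one falls on the 29th or later, ruling out '4th Thursday').
July 2002 ends with Thursday 2002-07-25.
August 2002 ends with Thursday 2002-08-29.
September 2002 ends with Thursday 2002-09-26.

2002-07-25, 2002-08-29, 2002-09-26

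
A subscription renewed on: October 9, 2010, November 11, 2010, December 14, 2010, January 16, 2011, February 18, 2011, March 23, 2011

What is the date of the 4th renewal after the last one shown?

August 2, 2011

Gaps between consecutive events: 33, 33, 33, 33, 33 days — a constant 33-day interval.
March 23, 2011 + 33 days = April 25, 2011.
April 25, 2011 + 33 days = May 28, 2011.
May 28, 2011 + 33 days = June 30, 2011.
June 30, 2011 + 33 days = August 2, 2011.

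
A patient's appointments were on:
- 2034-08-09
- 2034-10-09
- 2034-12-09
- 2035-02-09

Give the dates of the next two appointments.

2035-04-09, 2035-06-09

Each date is the 9th; the gaps (61, 61, 62) track the month lengths.
The rule is the 9th of every 2 months.
April 2035: 2035-04-09.
Next: June 2035 → 2035-06-09.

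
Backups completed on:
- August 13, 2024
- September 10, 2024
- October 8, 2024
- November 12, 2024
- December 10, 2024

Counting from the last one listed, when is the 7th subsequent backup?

July 8, 2025

All dates are Tuesdays, 28, 28, 35, 28 days apart.
Specifically, the 2nd Tuesday of each month.
January 2025 — 2nd Tuesday is January 14, 2025.
February 2025 — 2nd Tuesday is February 11, 2025.
March 2025 — 2nd Tuesday is March 11, 2025.
April 2025 — 2nd Tuesday is April 8, 2025.
2nd Tuesday of May 2025: May 13, 2025.
2nd Tuesday of June 2025: June 10, 2025.
July 2025 — 2nd Tuesday is July 8, 2025.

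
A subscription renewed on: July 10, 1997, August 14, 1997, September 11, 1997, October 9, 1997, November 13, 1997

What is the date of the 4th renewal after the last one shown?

These are Thursdays at 28- or 35-day spacing (35, 28, 28, 35).
The pattern: 2nd Thursday of the month.
2nd Thursday of December 1997: December 11, 1997.
January 1998 — 2nd Thursday is January 8, 1998.
2nd Thursday of February 1998: February 12, 1998.
2nd Thursday of March 1998: March 12, 1998.

March 12, 1998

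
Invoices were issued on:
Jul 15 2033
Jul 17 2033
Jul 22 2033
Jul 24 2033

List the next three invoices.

Jul 29 2033, Jul 31 2033, Aug 5 2033

Every event lands on a Friday or Sunday (gaps cycle 2, 5, 2).
So the schedule is: every Friday and Sunday.
Next Friday: Jul 29 2033.
Next Sunday: Jul 31 2033.
The following Friday is Aug 5 2033.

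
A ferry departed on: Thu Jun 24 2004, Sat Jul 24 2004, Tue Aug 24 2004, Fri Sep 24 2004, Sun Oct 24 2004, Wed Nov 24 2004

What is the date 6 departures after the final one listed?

Tue May 24 2005

Each date is the 24th; the gaps (30, 31, 31, 30, 31) track the month lengths.
The rule is the 24th of each month.
Next: December 2004 → Fri Dec 24 2004.
Next: January 2005 → Mon Jan 24 2005.
Next: February 2005 → Thu Feb 24 2005.
March 2005: Thu Mar 24 2005.
April 2005: Sun Apr 24 2005.
May 2005: Tue May 24 2005.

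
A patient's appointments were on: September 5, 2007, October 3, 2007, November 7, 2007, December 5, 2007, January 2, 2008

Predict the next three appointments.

February 6, 2008; March 5, 2008; April 2, 2008

All dates are Wednesdays, 28, 35, 28, 28 days apart.
Specifically, the 1st Wednesday of each month.
February 2008 — 1st Wednesday is February 6, 2008.
March 2008 — 1st Wednesday is March 5, 2008.
April 2008 — 1st Wednesday is April 2, 2008.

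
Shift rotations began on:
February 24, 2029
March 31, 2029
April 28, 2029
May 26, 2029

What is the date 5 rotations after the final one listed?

October 27, 2029

All Saturdays; the gaps (35, 28, 28) vary with month length.
This is the last Saturday of each month.
June 2029 ends with Saturday June 30, 2029.
July 2029 ends with Saturday July 28, 2029.
Last Saturday of August 2029: August 25, 2029.
September 2029 ends with Saturday September 29, 2029.
Last Saturday of October 2029: October 27, 2029.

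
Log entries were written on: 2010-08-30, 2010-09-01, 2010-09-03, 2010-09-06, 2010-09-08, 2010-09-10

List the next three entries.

2010-09-13, 2010-09-15, 2010-09-17

Every event lands on a Monday or Wednesday or Friday (gaps cycle 2, 2, 3, 2, 2).
So the schedule is: every Monday, Wednesday and Friday.
The following Monday is 2010-09-13.
The following Wednesday is 2010-09-15.
Next Friday: 2010-09-17.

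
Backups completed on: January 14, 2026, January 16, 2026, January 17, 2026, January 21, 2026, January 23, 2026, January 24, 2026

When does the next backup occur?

The gap pattern 2, 1, 4, 2, 1 repeats every 3 events.
These are the Wednesdays, Fridays and Saturdays of each week.
The following Wednesday is January 28, 2026.

January 28, 2026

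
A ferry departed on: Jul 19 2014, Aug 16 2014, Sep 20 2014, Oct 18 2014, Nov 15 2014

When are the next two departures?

Dec 20 2014, Jan 17 2015

All dates are Saturdays, 28, 35, 28, 28 days apart.
Specifically, the 3rd Saturday of each month.
3rd Saturday of December 2014: Dec 20 2014.
January 2015 — 3rd Saturday is Jan 17 2015.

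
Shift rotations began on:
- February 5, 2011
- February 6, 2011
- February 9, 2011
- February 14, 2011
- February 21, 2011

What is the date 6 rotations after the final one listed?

May 16, 2011

Intervals are 1, 3, 5, 7 days — an arithmetic progression with common difference 2.
Next gap: 9 days. February 21, 2011 + 9 days = March 2, 2011.
Next gap: 11 days. March 2, 2011 + 11 days = March 13, 2011.
Next gap: 13 days. March 13, 2011 + 13 days = March 26, 2011.
Next gap: 15 days. March 26, 2011 + 15 days = April 10, 2011.
Next gap: 17 days. April 10, 2011 + 17 days = April 27, 2011.
Next gap: 19 days. April 27, 2011 + 19 days = May 16, 2011.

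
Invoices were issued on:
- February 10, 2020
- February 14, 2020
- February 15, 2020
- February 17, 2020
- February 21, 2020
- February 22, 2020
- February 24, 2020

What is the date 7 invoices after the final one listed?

Every event lands on a Monday or Friday or Saturday (gaps cycle 4, 1, 2, 4, 1, 2).
So the schedule is: every Monday, Friday and Saturday.
Next Friday: February 28, 2020.
Next Saturday: February 29, 2020.
The following Monday is March 2, 2020.
The following Friday is March 6, 2020.
Next Saturday: March 7, 2020.
The following Monday is March 9, 2020.
Next Friday: March 13, 2020.

March 13, 2020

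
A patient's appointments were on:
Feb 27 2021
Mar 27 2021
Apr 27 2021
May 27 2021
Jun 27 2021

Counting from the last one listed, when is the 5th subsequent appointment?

Nov 27 2021

Each date is the 27th; the gaps (28, 31, 30, 31) track the month lengths.
The rule is the 27th of each month.
July 2021: Jul 27 2021.
Next: August 2021 → Aug 27 2021.
September 2021: Sep 27 2021.
Next: October 2021 → Oct 27 2021.
November 2021: Nov 27 2021.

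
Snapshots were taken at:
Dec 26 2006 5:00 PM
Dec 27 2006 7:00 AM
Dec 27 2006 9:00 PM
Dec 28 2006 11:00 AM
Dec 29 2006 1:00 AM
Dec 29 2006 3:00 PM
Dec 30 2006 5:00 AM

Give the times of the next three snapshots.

The interval is a steady 14 hours (14, 14, 14, 14, 14, 14).
Dec 30 2006 5:00 AM + 14 h = Dec 30 2006 7:00 PM.
Dec 30 2006 7:00 PM + 14 h = Dec 31 2006 9:00 AM.
Dec 31 2006 9:00 AM + 14 h = Dec 31 2006 11:00 PM.

Dec 30 2006 7:00 PM, Dec 31 2006 9:00 AM, Dec 31 2006 11:00 PM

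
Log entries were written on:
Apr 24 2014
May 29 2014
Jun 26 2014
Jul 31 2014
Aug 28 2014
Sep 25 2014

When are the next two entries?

All Thursdays; the gaps (35, 28, 35, 28, 28) vary with month length.
This is the last Thursday of each month.
October 2014 ends with Thursday Oct 30 2014.
November 2014 ends with Thursday Nov 27 2014.

Oct 30 2014, Nov 27 2014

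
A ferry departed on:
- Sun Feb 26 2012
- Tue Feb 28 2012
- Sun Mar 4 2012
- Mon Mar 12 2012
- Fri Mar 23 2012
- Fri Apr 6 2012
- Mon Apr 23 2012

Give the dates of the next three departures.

Sun May 13 2012, Tue Jun 5 2012, Sun Jul 1 2012

The spacing grows by 3 each time: 2, 5, 8, 11, 14, 17 days.
Next gap: 20 days. Mon Apr 23 2012 + 20 days = Sun May 13 2012.
Next gap: 23 days. Sun May 13 2012 + 23 days = Tue Jun 5 2012.
Next gap: 26 days. Tue Jun 5 2012 + 26 days = Sun Jul 1 2012.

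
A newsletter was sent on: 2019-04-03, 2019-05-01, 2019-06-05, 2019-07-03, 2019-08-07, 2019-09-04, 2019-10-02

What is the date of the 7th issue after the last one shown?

2020-05-06

All dates are Wednesdays, 28, 35, 28, 35, 28, 28 days apart.
Specifically, the 1st Wednesday of each month.
1st Wednesday of November 2019: 2019-11-06.
1st Wednesday of December 2019: 2019-12-04.
January 2020 — 1st Wednesday is 2020-01-01.
1st Wednesday of February 2020: 2020-02-05.
1st Wednesday of March 2020: 2020-03-04.
April 2020 — 1st Wednesday is 2020-04-01.
May 2020 — 1st Wednesday is 2020-05-06.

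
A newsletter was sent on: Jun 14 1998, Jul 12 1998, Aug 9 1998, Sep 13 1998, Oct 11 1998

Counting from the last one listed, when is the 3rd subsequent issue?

Jan 10 1999

Gaps: 28, 28, 35, 28 days — a mix of 28 and 35. Every date is a Sunday.
Each is the 2nd Sunday of its month.
November 1998 — 2nd Sunday is Nov 8 1998.
2nd Sunday of December 1998: Dec 13 1998.
January 1999 — 2nd Sunday is Jan 10 1999.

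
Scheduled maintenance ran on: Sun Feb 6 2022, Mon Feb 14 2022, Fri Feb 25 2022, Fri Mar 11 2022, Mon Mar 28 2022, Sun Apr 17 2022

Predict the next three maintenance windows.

Tue May 10 2022, Sun Jun 5 2022, Mon Jul 4 2022

The spacing grows by 3 each time: 8, 11, 14, 17, 20 days.
Next gap: 23 days. Sun Apr 17 2022 + 23 days = Tue May 10 2022.
Next gap: 26 days. Tue May 10 2022 + 26 days = Sun Jun 5 2022.
Next gap: 29 days. Sun Jun 5 2022 + 29 days = Mon Jul 4 2022.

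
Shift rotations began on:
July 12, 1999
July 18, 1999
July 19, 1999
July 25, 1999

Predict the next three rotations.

July 26, 1999; August 1, 1999; August 2, 1999

The gap pattern 6, 1, 6 repeats every 2 events.
These are the Mondays and Sundays of each week.
Next Monday: July 26, 1999.
Next Sunday: August 1, 1999.
The following Monday is August 2, 1999.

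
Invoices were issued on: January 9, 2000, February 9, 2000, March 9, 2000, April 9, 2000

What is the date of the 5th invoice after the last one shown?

September 9, 2000

Gaps: 31, 29, 31 days — not constant. Every event is on the 9th of the month.
Pattern: the 9th of each month.
Next: May 2000 → May 9, 2000.
Next: June 2000 → June 9, 2000.
July 2000: July 9, 2000.
August 2000: August 9, 2000.
Next: September 2000 → September 9, 2000.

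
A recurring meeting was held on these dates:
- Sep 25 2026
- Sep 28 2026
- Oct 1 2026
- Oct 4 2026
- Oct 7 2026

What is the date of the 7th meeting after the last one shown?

Gaps between consecutive events: 3, 3, 3, 3 days — a constant 3-day interval.
Oct 7 2026 + 3 days = Oct 10 2026.
Oct 10 2026 + 3 days = Oct 13 2026.
Oct 13 2026 + 3 days = Oct 16 2026.
Oct 16 2026 + 3 days = Oct 19 2026.
Oct 19 2026 + 3 days = Oct 22 2026.
Oct 22 2026 + 3 days = Oct 25 2026.
Oct 25 2026 + 3 days = Oct 28 2026.

Oct 28 2026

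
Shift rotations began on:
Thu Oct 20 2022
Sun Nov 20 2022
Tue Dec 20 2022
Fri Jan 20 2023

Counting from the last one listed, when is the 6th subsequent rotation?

The day-of-month is always 20 (31, 30, 31 days between events).
So this recurs on the 20th of each month.
February 2023: Mon Feb 20 2023.
Next: March 2023 → Mon Mar 20 2023.
April 2023: Thu Apr 20 2023.
Next: May 2023 → Sat May 20 2023.
Next: June 2023 → Tue Jun 20 2023.
July 2023: Thu Jul 20 2023.

Thu Jul 20 2023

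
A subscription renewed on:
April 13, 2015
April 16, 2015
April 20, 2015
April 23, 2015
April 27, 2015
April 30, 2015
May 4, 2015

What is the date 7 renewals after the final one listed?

The gap pattern 3, 4, 3, 4, 3, 4 repeats every 2 events.
These are the Mondays and Thursdays of each week.
The following Thursday is May 7, 2015.
The following Monday is May 11, 2015.
Next Thursday: May 14, 2015.
Next Monday: May 18, 2015.
Next Thursday: May 21, 2015.
Next Monday: May 25, 2015.
Next Thursday: May 28, 2015.

May 28, 2015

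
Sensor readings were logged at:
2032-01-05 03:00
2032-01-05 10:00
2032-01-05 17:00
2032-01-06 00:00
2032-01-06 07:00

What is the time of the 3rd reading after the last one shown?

The interval is a steady 7 hours (7, 7, 7, 7).
2032-01-06 07:00 + 7 h = 2032-01-06 14:00.
2032-01-06 14:00 + 7 h = 2032-01-06 21:00.
2032-01-06 21:00 + 7 h = 2032-01-07 04:00.

2032-01-07 04:00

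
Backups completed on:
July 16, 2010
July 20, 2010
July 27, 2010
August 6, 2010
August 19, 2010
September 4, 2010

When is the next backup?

September 23, 2010

Gaps: 4, 7, 10, 13, 16 days — each gap is 3 larger than the previous one.
Next gap: 19 days. September 4, 2010 + 19 days = September 23, 2010.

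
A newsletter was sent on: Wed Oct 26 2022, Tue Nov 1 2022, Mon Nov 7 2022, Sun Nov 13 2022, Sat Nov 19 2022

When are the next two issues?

Every event comes 6 days after the last (6, 6, 6, 6).
Sat Nov 19 2022 + 6 days = Fri Nov 25 2022.
Fri Nov 25 2022 + 6 days = Thu Dec 1 2022.

Fri Nov 25 2022, Thu Dec 1 2022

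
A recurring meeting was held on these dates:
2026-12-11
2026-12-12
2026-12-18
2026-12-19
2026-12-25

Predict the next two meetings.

2026-12-26, 2027-01-01

Every event lands on a Friday or Saturday (gaps cycle 1, 6, 1, 6).
So the schedule is: every Friday and Saturday.
Next Saturday: 2026-12-26.
The following Friday is 2027-01-01.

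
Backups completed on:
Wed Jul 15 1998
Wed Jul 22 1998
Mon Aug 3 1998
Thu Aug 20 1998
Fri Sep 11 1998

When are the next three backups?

Thu Oct 8 1998, Mon Nov 9 1998, Wed Dec 16 1998

Intervals are 7, 12, 17, 22 days — an arithmetic progression with common difference 5.
Next gap: 27 days. Fri Sep 11 1998 + 27 days = Thu Oct 8 1998.
Next gap: 32 days. Thu Oct 8 1998 + 32 days = Mon Nov 9 1998.
Next gap: 37 days. Mon Nov 9 1998 + 37 days = Wed Dec 16 1998.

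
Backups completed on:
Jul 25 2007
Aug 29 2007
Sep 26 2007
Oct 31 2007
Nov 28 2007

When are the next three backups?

Every date is a Wednesday; gaps 35, 28, 35, 28 days.
Each is the last Wednesday of its month (at least one falls on the 29th or later, ruling out '4th Wednesday').
December 2007 ends with Wednesday Dec 26 2007.
Last Wednesday of January 2008: Jan 30 2008.
February 2008 ends with Wednesday Feb 27 2008.

Dec 26 2007, Jan 30 2008, Feb 27 2008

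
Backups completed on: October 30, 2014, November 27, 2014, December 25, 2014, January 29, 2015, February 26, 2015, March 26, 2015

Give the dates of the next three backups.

These are Thursdays with 28, 28, 35, 28, 28-day gaps.
Each is the final Thursday of its month — October 30, 2014 is past the 28th, so '4th Thursday' doesn't fit.
April 2015 ends with Thursday April 30, 2015.
May 2015 ends with Thursday May 28, 2015.
June 2015 ends with Thursday June 25, 2015.

April 30, 2015; May 28, 2015; June 25, 2015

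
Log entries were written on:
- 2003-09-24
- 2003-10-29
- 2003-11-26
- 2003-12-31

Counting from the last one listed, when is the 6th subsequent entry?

2004-06-30

Every date is a Wednesday; gaps 35, 28, 35 days.
Each is the last Wednesday of its month (at least one falls on the 29th or later, ruling out '4th Wednesday').
January 2004 ends with Wednesday 2004-01-28.
February 2004 ends with Wednesday 2004-02-25.
Last Wednesday of March 2004: 2004-03-31.
Last Wednesday of April 2004: 2004-04-28.
Last Wednesday of May 2004: 2004-05-26.
Last Wednesday of June 2004: 2004-06-30.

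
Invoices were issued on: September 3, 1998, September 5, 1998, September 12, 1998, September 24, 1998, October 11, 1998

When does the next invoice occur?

The spacing grows by 5 each time: 2, 7, 12, 17 days.
Next gap: 22 days. October 11, 1998 + 22 days = November 2, 1998.

November 2, 1998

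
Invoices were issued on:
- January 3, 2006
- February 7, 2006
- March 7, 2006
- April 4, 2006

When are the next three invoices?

May 2, 2006; June 6, 2006; July 4, 2006

These are Tuesdays at 28- or 35-day spacing (35, 28, 28).
The pattern: 1st Tuesday of the month.
1st Tuesday of May 2006: May 2, 2006.
June 2006 — 1st Tuesday is June 6, 2006.
1st Tuesday of July 2006: July 4, 2006.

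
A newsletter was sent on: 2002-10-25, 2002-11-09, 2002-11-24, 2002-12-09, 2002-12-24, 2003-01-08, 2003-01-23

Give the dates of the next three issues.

2003-02-07, 2003-02-22, 2003-03-09

The spacing is 15, 15, 15, 15, 15, 15 days — always 15 days.
2003-01-23 + 15 days = 2003-02-07.
2003-02-07 + 15 days = 2003-02-22.
2003-02-22 + 15 days = 2003-03-09.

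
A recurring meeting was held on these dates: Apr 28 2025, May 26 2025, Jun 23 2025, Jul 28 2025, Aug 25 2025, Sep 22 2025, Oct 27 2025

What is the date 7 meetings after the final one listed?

These are Mondays at 28- or 35-day spacing (28, 28, 35, 28, 28, 35).
The pattern: 4th Monday of the month.
November 2025 — 4th Monday is Nov 24 2025.
4th Monday of December 2025: Dec 22 2025.
4th Monday of January 2026: Jan 26 2026.
February 2026 — 4th Monday is Feb 23 2026.
March 2026 — 4th Monday is Mar 23 2026.
4th Monday of April 2026: Apr 27 2026.
4th Monday of May 2026: May 25 2026.

May 25 2026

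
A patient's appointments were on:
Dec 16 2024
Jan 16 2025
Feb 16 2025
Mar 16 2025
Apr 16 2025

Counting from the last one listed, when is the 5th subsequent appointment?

Each date is the 16th; the gaps (31, 31, 28, 31) track the month lengths.
The rule is the 16th of each month.
May 2025: May 16 2025.
June 2025: Jun 16 2025.
July 2025: Jul 16 2025.
August 2025: Aug 16 2025.
September 2025: Sep 16 2025.

Sep 16 2025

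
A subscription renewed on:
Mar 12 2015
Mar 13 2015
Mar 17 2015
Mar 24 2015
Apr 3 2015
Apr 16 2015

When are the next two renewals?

May 2 2015, May 21 2015

Gaps: 1, 4, 7, 10, 13 days — each gap is 3 larger than the previous one.
Next gap: 16 days. Apr 16 2015 + 16 days = May 2 2015.
Next gap: 19 days. May 2 2015 + 19 days = May 21 2015.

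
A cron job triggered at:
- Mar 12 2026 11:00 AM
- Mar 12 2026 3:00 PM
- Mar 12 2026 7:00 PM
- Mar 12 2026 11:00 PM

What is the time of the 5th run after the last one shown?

The interval is a steady 4 hours (4, 4, 4).
Mar 12 2026 11:00 PM + 4 h = Mar 13 2026 3:00 AM.
Mar 13 2026 3:00 AM + 4 h = Mar 13 2026 7:00 AM.
Mar 13 2026 7:00 AM + 4 h = Mar 13 2026 11:00 AM.
Mar 13 2026 11:00 AM + 4 h = Mar 13 2026 3:00 PM.
Mar 13 2026 3:00 PM + 4 h = Mar 13 2026 7:00 PM.

Mar 13 2026 7:00 PM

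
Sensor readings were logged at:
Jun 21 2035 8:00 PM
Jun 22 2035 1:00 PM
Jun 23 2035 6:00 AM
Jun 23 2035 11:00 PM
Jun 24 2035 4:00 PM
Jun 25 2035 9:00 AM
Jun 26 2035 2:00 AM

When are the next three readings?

Spacing: 17, 17, 17, 17, 17, 17 h — constant 17 h.
Jun 26 2035 2:00 AM + 17 h = Jun 26 2035 7:00 PM.
Jun 26 2035 7:00 PM + 17 h = Jun 27 2035 12:00 PM.
Jun 27 2035 12:00 PM + 17 h = Jun 28 2035 5:00 AM.

Jun 26 2035 7:00 PM, Jun 27 2035 12:00 PM, Jun 28 2035 5:00 AM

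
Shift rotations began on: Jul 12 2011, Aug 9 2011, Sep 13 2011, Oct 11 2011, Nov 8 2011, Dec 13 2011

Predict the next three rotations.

Jan 10 2012, Feb 14 2012, Mar 13 2012

Gaps: 28, 35, 28, 28, 35 days — a mix of 28 and 35. Every date is a Tuesday.
Each is the 2nd Tuesday of its month.
2nd Tuesday of January 2012: Jan 10 2012.
2nd Tuesday of February 2012: Feb 14 2012.
March 2012 — 2nd Tuesday is Mar 13 2012.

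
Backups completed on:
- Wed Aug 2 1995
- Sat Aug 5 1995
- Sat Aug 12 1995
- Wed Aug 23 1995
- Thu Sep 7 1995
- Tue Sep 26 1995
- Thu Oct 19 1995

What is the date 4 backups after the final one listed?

Wed Feb 28 1996

Gaps: 3, 7, 11, 15, 19, 23 days — each gap is 4 larger than the previous one.
Next gap: 27 days. Thu Oct 19 1995 + 27 days = Wed Nov 15 1995.
Next gap: 31 days. Wed Nov 15 1995 + 31 days = Sat Dec 16 1995.
Next gap: 35 days. Sat Dec 16 1995 + 35 days = Sat Jan 20 1996.
Next gap: 39 days. Sat Jan 20 1996 + 39 days = Wed Feb 28 1996.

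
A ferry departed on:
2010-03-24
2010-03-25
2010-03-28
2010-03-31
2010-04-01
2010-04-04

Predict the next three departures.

2010-04-07, 2010-04-08, 2010-04-11

The gap pattern 1, 3, 3, 1, 3 repeats every 3 events.
These are the Wednesdays, Thursdays and Sundays of each week.
Next Wednesday: 2010-04-07.
The following Thursday is 2010-04-08.
Next Sunday: 2010-04-11.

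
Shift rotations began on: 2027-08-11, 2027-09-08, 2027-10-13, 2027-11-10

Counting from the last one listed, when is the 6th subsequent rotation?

These are Wednesdays at 28- or 35-day spacing (28, 35, 28).
The pattern: 2nd Wednesday of the month.
December 2027 — 2nd Wednesday is 2027-12-08.
January 2028 — 2nd Wednesday is 2028-01-12.
February 2028 — 2nd Wednesday is 2028-02-09.
March 2028 — 2nd Wednesday is 2028-03-08.
April 2028 — 2nd Wednesday is 2028-04-12.
2nd Wednesday of May 2028: 2028-05-10.

2028-05-10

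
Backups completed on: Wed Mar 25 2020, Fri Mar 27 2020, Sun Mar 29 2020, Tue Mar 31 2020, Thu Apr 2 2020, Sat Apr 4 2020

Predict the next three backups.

Mon Apr 6 2020, Wed Apr 8 2020, Fri Apr 10 2020

Every event comes 2 days after the last (2, 2, 2, 2, 2).
Sat Apr 4 2020 + 2 days = Mon Apr 6 2020.
Mon Apr 6 2020 + 2 days = Wed Apr 8 2020.
Wed Apr 8 2020 + 2 days = Fri Apr 10 2020.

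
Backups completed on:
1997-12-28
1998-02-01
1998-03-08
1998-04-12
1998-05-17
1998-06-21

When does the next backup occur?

1998-07-26

The spacing is 35, 35, 35, 35, 35 days — always 35 days.
1998-06-21 + 35 days = 1998-07-26.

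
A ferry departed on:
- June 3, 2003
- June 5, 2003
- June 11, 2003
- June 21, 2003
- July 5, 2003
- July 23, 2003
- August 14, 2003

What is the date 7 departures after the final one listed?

Gaps: 2, 6, 10, 14, 18, 22 days — each gap is 4 larger than the previous one.
Next gap: 26 days. August 14, 2003 + 26 days = September 9, 2003.
Next gap: 30 days. September 9, 2003 + 30 days = October 9, 2003.
Next gap: 34 days. October 9, 2003 + 34 days = November 12, 2003.
Next gap: 38 days. November 12, 2003 + 38 days = December 20, 2003.
Next gap: 42 days. December 20, 2003 + 42 days = January 31, 2004.
Next gap: 46 days. January 31, 2004 + 46 days = March 17, 2004.
Next gap: 50 days. March 17, 2004 + 50 days = May 6, 2004.

May 6, 2004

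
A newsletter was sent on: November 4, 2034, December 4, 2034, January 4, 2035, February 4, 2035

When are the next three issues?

Each date is the 4th; the gaps (30, 31, 31) track the month lengths.
The rule is the 4th of each month.
March 2035: March 4, 2035.
April 2035: April 4, 2035.
May 2035: May 4, 2035.

March 4, 2035; April 4, 2035; May 4, 2035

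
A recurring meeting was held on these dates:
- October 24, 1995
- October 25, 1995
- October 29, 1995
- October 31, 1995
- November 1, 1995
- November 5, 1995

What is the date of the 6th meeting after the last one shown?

The gap pattern 1, 4, 2, 1, 4 repeats every 3 events.
These are the Tuesdays, Wednesdays and Sundays of each week.
The following Tuesday is November 7, 1995.
The following Wednesday is November 8, 1995.
Next Sunday: November 12, 1995.
The following Tuesday is November 14, 1995.
The following Wednesday is November 15, 1995.
The following Sunday is November 19, 1995.

November 19, 1995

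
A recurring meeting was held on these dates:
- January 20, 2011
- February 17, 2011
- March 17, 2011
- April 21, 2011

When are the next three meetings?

These are Thursdays at 28- or 35-day spacing (28, 28, 35).
The pattern: 3rd Thursday of the month.
3rd Thursday of May 2011: May 19, 2011.
June 2011 — 3rd Thursday is June 16, 2011.
July 2011 — 3rd Thursday is July 21, 2011.

May 19, 2011; June 16, 2011; July 21, 2011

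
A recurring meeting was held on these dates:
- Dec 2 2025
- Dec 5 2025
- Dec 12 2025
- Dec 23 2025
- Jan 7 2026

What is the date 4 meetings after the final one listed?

Apr 17 2026

The spacing grows by 4 each time: 3, 7, 11, 15 days.
Next gap: 19 days. Jan 7 2026 + 19 days = Jan 26 2026.
Next gap: 23 days. Jan 26 2026 + 23 days = Feb 18 2026.
Next gap: 27 days. Feb 18 2026 + 27 days = Mar 17 2026.
Next gap: 31 days. Mar 17 2026 + 31 days = Apr 17 2026.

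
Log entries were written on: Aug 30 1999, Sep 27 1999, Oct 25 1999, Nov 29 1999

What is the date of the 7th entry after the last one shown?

Jun 26 2000

Every date is a Monday; gaps 28, 28, 35 days.
Each is the last Monday of its month (at least one falls on the 29th or later, ruling out '4th Monday').
Last Monday of December 1999: Dec 27 1999.
January 2000 ends with Monday Jan 31 2000.
Last Monday of February 2000: Feb 28 2000.
March 2000 ends with Monday Mar 27 2000.
Last Monday of April 2000: Apr 24 2000.
Last Monday of May 2000: May 29 2000.
June 2000 ends with Monday Jun 26 2000.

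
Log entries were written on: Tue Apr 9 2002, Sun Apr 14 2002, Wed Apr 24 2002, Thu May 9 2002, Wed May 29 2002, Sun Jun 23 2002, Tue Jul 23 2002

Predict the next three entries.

Gaps: 5, 10, 15, 20, 25, 30 days — each gap is 5 larger than the previous one.
Next gap: 35 days. Tue Jul 23 2002 + 35 days = Tue Aug 27 2002.
Next gap: 40 days. Tue Aug 27 2002 + 40 days = Sun Oct 6 2002.
Next gap: 45 days. Sun Oct 6 2002 + 45 days = Wed Nov 20 2002.

Tue Aug 27 2002, Sun Oct 6 2002, Wed Nov 20 2002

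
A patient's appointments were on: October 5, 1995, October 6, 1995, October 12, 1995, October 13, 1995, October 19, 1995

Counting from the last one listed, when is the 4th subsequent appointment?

Every event lands on a Thursday or Friday (gaps cycle 1, 6, 1, 6).
So the schedule is: every Thursday and Friday.
Next Friday: October 20, 1995.
The following Thursday is October 26, 1995.
Next Friday: October 27, 1995.
The following Thursday is November 2, 1995.

November 2, 1995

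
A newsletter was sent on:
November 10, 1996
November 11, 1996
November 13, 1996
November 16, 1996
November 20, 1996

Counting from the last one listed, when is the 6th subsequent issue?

January 4, 1997

The spacing grows by 1 each time: 1, 2, 3, 4 days.
Next gap: 5 days. November 20, 1996 + 5 days = November 25, 1996.
Next gap: 6 days. November 25, 1996 + 6 days = December 1, 1996.
Next gap: 7 days. December 1, 1996 + 7 days = December 8, 1996.
Next gap: 8 days. December 8, 1996 + 8 days = December 16, 1996.
Next gap: 9 days. December 16, 1996 + 9 days = December 25, 1996.
Next gap: 10 days. December 25, 1996 + 10 days = January 4, 1997.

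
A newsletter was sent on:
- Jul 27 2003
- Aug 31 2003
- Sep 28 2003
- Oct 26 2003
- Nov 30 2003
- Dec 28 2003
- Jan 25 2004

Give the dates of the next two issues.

Feb 29 2004, Mar 28 2004

These are Sundays with 35, 28, 28, 35, 28, 28-day gaps.
Each is the final Sunday of its month — Aug 31 2003 is past the 28th, so '4th Sunday' doesn't fit.
Last Sunday of February 2004: Feb 29 2004.
March 2004 ends with Sunday Mar 28 2004.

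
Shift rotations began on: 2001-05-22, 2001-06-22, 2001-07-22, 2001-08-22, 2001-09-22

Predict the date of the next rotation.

Each date is the 22nd; the gaps (31, 30, 31, 31) track the month lengths.
The rule is the 22nd of each month.
October 2001: 2001-10-22.

2001-10-22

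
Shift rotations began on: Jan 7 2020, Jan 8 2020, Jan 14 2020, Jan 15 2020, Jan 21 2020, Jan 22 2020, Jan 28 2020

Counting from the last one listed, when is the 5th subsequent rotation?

Feb 12 2020

The gap pattern 1, 6, 1, 6, 1, 6 repeats every 2 events.
These are the Tuesdays and Wednesdays of each week.
Next Wednesday: Jan 29 2020.
Next Tuesday: Feb 4 2020.
The following Wednesday is Feb 5 2020.
Next Tuesday: Feb 11 2020.
The following Wednesday is Feb 12 2020.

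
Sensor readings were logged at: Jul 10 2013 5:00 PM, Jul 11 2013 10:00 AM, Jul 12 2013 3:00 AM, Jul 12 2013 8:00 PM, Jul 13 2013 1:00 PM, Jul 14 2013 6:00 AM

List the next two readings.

Jul 14 2013 11:00 PM, Jul 15 2013 4:00 PM

The interval is a steady 17 hours (17, 17, 17, 17, 17).
Jul 14 2013 6:00 AM + 17 h = Jul 14 2013 11:00 PM.
Jul 14 2013 11:00 PM + 17 h = Jul 15 2013 4:00 PM.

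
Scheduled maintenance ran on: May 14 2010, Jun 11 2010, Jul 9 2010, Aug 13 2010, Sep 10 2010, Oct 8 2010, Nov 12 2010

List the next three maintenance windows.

Dec 10 2010, Jan 14 2011, Feb 11 2011

All dates are Fridays, 28, 28, 35, 28, 28, 35 days apart.
Specifically, the 2nd Friday of each month.
December 2010 — 2nd Friday is Dec 10 2010.
January 2011 — 2nd Friday is Jan 14 2011.
2nd Friday of February 2011: Feb 11 2011.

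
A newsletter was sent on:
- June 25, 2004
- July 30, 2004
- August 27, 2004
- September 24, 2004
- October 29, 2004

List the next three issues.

November 26, 2004; December 31, 2004; January 28, 2005

All Fridays; the gaps (35, 28, 28, 35) vary with month length.
This is the last Friday of each month.
Last Friday of November 2004: November 26, 2004.
Last Friday of December 2004: December 31, 2004.
Last Friday of January 2005: January 28, 2005.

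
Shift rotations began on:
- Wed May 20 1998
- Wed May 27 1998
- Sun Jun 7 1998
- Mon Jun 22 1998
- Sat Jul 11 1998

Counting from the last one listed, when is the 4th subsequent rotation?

Intervals are 7, 11, 15, 19 days — an arithmetic progression with common difference 4.
Next gap: 23 days. Sat Jul 11 1998 + 23 days = Mon Aug 3 1998.
Next gap: 27 days. Mon Aug 3 1998 + 27 days = Sun Aug 30 1998.
Next gap: 31 days. Sun Aug 30 1998 + 31 days = Wed Sep 30 1998.
Next gap: 35 days. Wed Sep 30 1998 + 35 days = Wed Nov 4 1998.

Wed Nov 4 1998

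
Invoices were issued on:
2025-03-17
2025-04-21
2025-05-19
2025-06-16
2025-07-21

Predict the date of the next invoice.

2025-08-18

These are Mondays at 28- or 35-day spacing (35, 28, 28, 35).
The pattern: 3rd Monday of the month.
3rd Monday of August 2025: 2025-08-18.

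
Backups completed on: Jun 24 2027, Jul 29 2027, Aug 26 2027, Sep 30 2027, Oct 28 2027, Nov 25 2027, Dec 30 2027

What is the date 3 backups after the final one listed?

Mar 30 2028

All Thursdays; the gaps (35, 28, 35, 28, 28, 35) vary with month length.
This is the last Thursday of each month.
Last Thursday of January 2028: Jan 27 2028.
February 2028 ends with Thursday Feb 24 2028.
Last Thursday of March 2028: Mar 30 2028.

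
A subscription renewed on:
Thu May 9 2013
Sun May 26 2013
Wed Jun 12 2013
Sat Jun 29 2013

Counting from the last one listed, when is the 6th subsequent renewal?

Every event comes 17 days after the last (17, 17, 17).
Sat Jun 29 2013 + 17 days = Tue Jul 16 2013.
Tue Jul 16 2013 + 17 days = Fri Aug 2 2013.
Fri Aug 2 2013 + 17 days = Mon Aug 19 2013.
Mon Aug 19 2013 + 17 days = Thu Sep 5 2013.
Thu Sep 5 2013 + 17 days = Sun Sep 22 2013.
Sun Sep 22 2013 + 17 days = Wed Oct 9 2013.

Wed Oct 9 2013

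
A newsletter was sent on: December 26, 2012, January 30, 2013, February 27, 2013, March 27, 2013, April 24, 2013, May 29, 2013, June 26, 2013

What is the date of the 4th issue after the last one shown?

October 30, 2013

All Wednesdays; the gaps (35, 28, 28, 28, 35, 28) vary with month length.
This is the last Wednesday of each month.
July 2013 ends with Wednesday July 31, 2013.
Last Wednesday of August 2013: August 28, 2013.
Last Wednesday of September 2013: September 25, 2013.
October 2013 ends with Wednesday October 30, 2013.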